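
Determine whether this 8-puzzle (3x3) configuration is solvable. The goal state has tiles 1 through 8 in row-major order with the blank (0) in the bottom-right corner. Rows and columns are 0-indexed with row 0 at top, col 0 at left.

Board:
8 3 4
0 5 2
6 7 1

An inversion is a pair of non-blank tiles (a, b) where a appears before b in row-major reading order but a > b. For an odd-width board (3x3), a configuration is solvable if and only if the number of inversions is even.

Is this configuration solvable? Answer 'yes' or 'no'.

Answer: yes

Derivation:
Inversions (pairs i<j in row-major order where tile[i] > tile[j] > 0): 16
16 is even, so the puzzle is solvable.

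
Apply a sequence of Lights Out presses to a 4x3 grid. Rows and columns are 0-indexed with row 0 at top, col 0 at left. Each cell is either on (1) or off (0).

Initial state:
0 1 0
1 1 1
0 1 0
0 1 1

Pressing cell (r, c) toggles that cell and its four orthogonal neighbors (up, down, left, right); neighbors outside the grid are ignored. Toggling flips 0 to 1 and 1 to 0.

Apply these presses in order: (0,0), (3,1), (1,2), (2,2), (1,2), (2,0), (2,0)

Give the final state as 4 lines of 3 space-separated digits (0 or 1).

After press 1 at (0,0):
1 0 0
0 1 1
0 1 0
0 1 1

After press 2 at (3,1):
1 0 0
0 1 1
0 0 0
1 0 0

After press 3 at (1,2):
1 0 1
0 0 0
0 0 1
1 0 0

After press 4 at (2,2):
1 0 1
0 0 1
0 1 0
1 0 1

After press 5 at (1,2):
1 0 0
0 1 0
0 1 1
1 0 1

After press 6 at (2,0):
1 0 0
1 1 0
1 0 1
0 0 1

After press 7 at (2,0):
1 0 0
0 1 0
0 1 1
1 0 1

Answer: 1 0 0
0 1 0
0 1 1
1 0 1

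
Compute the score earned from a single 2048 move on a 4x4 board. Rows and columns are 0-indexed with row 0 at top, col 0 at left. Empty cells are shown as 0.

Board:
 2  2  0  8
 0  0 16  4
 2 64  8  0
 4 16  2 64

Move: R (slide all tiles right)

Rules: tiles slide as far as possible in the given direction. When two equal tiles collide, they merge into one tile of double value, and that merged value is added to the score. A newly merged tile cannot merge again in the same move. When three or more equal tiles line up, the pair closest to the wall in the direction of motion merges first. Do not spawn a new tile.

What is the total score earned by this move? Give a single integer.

Slide right:
row 0: [2, 2, 0, 8] -> [0, 0, 4, 8]  score +4 (running 4)
row 1: [0, 0, 16, 4] -> [0, 0, 16, 4]  score +0 (running 4)
row 2: [2, 64, 8, 0] -> [0, 2, 64, 8]  score +0 (running 4)
row 3: [4, 16, 2, 64] -> [4, 16, 2, 64]  score +0 (running 4)
Board after move:
 0  0  4  8
 0  0 16  4
 0  2 64  8
 4 16  2 64

Answer: 4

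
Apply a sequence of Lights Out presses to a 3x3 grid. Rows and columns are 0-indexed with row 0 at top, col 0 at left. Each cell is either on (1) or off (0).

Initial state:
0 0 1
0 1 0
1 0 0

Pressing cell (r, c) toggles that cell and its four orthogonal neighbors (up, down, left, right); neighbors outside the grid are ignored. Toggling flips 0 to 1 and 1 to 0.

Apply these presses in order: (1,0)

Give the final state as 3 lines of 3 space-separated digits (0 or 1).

After press 1 at (1,0):
1 0 1
1 0 0
0 0 0

Answer: 1 0 1
1 0 0
0 0 0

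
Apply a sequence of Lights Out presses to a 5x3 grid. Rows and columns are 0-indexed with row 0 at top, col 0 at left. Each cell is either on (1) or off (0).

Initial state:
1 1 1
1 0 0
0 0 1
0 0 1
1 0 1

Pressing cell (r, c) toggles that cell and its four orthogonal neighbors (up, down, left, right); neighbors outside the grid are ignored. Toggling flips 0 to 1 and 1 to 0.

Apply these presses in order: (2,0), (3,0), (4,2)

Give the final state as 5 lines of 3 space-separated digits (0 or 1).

After press 1 at (2,0):
1 1 1
0 0 0
1 1 1
1 0 1
1 0 1

After press 2 at (3,0):
1 1 1
0 0 0
0 1 1
0 1 1
0 0 1

After press 3 at (4,2):
1 1 1
0 0 0
0 1 1
0 1 0
0 1 0

Answer: 1 1 1
0 0 0
0 1 1
0 1 0
0 1 0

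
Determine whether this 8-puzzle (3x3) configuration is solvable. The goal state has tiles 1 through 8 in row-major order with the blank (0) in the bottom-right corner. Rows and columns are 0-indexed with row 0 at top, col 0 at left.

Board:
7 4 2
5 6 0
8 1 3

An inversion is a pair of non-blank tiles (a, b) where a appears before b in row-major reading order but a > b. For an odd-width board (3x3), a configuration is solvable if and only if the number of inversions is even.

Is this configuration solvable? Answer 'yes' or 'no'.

Inversions (pairs i<j in row-major order where tile[i] > tile[j] > 0): 16
16 is even, so the puzzle is solvable.

Answer: yes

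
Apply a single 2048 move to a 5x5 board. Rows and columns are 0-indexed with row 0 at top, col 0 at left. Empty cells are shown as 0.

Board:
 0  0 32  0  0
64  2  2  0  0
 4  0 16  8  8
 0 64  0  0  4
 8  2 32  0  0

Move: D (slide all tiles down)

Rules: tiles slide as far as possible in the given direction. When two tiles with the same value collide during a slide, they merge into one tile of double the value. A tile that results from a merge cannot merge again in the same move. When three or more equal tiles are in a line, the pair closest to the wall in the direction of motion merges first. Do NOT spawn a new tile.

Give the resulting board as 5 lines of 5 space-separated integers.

Answer:  0  0  0  0  0
 0  0 32  0  0
64  2  2  0  0
 4 64 16  0  8
 8  2 32  8  4

Derivation:
Slide down:
col 0: [0, 64, 4, 0, 8] -> [0, 0, 64, 4, 8]
col 1: [0, 2, 0, 64, 2] -> [0, 0, 2, 64, 2]
col 2: [32, 2, 16, 0, 32] -> [0, 32, 2, 16, 32]
col 3: [0, 0, 8, 0, 0] -> [0, 0, 0, 0, 8]
col 4: [0, 0, 8, 4, 0] -> [0, 0, 0, 8, 4]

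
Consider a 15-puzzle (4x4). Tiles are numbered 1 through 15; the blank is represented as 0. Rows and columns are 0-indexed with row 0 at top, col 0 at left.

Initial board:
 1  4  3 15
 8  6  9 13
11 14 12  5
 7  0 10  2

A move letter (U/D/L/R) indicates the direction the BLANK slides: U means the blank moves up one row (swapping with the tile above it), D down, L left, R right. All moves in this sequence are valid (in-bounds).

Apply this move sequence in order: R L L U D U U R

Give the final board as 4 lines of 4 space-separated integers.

Answer:  1  4  3 15
 6  0  9 13
 8 14 12  5
11  7 10  2

Derivation:
After move 1 (R):
 1  4  3 15
 8  6  9 13
11 14 12  5
 7 10  0  2

After move 2 (L):
 1  4  3 15
 8  6  9 13
11 14 12  5
 7  0 10  2

After move 3 (L):
 1  4  3 15
 8  6  9 13
11 14 12  5
 0  7 10  2

After move 4 (U):
 1  4  3 15
 8  6  9 13
 0 14 12  5
11  7 10  2

After move 5 (D):
 1  4  3 15
 8  6  9 13
11 14 12  5
 0  7 10  2

After move 6 (U):
 1  4  3 15
 8  6  9 13
 0 14 12  5
11  7 10  2

After move 7 (U):
 1  4  3 15
 0  6  9 13
 8 14 12  5
11  7 10  2

After move 8 (R):
 1  4  3 15
 6  0  9 13
 8 14 12  5
11  7 10  2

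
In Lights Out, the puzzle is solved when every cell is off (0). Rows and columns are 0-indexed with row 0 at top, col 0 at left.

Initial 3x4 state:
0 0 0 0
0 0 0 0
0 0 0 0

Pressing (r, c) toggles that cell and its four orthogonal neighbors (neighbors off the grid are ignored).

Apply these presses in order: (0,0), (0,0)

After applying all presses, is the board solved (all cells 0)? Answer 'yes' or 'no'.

After press 1 at (0,0):
1 1 0 0
1 0 0 0
0 0 0 0

After press 2 at (0,0):
0 0 0 0
0 0 0 0
0 0 0 0

Lights still on: 0

Answer: yes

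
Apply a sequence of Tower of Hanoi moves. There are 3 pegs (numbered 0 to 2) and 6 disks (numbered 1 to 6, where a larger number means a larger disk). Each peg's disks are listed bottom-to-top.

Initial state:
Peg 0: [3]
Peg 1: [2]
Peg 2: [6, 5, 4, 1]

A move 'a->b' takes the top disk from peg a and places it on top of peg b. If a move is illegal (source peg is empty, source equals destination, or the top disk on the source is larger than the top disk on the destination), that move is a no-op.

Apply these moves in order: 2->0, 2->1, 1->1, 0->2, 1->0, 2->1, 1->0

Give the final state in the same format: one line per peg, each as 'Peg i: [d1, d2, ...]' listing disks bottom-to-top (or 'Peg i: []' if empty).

Answer: Peg 0: [3, 2, 1]
Peg 1: []
Peg 2: [6, 5, 4]

Derivation:
After move 1 (2->0):
Peg 0: [3, 1]
Peg 1: [2]
Peg 2: [6, 5, 4]

After move 2 (2->1):
Peg 0: [3, 1]
Peg 1: [2]
Peg 2: [6, 5, 4]

After move 3 (1->1):
Peg 0: [3, 1]
Peg 1: [2]
Peg 2: [6, 5, 4]

After move 4 (0->2):
Peg 0: [3]
Peg 1: [2]
Peg 2: [6, 5, 4, 1]

After move 5 (1->0):
Peg 0: [3, 2]
Peg 1: []
Peg 2: [6, 5, 4, 1]

After move 6 (2->1):
Peg 0: [3, 2]
Peg 1: [1]
Peg 2: [6, 5, 4]

After move 7 (1->0):
Peg 0: [3, 2, 1]
Peg 1: []
Peg 2: [6, 5, 4]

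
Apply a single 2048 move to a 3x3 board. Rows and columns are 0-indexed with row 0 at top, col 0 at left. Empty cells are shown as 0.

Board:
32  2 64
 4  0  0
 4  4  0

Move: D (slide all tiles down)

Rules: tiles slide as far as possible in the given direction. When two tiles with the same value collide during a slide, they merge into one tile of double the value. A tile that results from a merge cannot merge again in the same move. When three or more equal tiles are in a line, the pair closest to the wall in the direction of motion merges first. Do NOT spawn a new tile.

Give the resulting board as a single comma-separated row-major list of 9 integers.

Answer: 0, 0, 0, 32, 2, 0, 8, 4, 64

Derivation:
Slide down:
col 0: [32, 4, 4] -> [0, 32, 8]
col 1: [2, 0, 4] -> [0, 2, 4]
col 2: [64, 0, 0] -> [0, 0, 64]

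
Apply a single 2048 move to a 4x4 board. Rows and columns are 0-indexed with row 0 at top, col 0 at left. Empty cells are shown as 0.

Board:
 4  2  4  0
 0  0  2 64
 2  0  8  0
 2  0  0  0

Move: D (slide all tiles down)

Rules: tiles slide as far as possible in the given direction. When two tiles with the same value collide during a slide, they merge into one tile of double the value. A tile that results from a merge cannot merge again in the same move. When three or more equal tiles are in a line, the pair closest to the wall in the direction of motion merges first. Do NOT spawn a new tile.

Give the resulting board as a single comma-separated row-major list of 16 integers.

Slide down:
col 0: [4, 0, 2, 2] -> [0, 0, 4, 4]
col 1: [2, 0, 0, 0] -> [0, 0, 0, 2]
col 2: [4, 2, 8, 0] -> [0, 4, 2, 8]
col 3: [0, 64, 0, 0] -> [0, 0, 0, 64]

Answer: 0, 0, 0, 0, 0, 0, 4, 0, 4, 0, 2, 0, 4, 2, 8, 64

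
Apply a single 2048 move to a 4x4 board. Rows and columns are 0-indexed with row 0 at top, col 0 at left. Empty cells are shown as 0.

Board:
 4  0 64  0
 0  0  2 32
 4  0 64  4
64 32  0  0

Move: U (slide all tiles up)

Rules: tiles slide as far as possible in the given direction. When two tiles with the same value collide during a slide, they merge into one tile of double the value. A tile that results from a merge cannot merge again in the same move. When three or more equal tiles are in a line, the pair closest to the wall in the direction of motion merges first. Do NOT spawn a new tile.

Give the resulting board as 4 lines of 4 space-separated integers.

Slide up:
col 0: [4, 0, 4, 64] -> [8, 64, 0, 0]
col 1: [0, 0, 0, 32] -> [32, 0, 0, 0]
col 2: [64, 2, 64, 0] -> [64, 2, 64, 0]
col 3: [0, 32, 4, 0] -> [32, 4, 0, 0]

Answer:  8 32 64 32
64  0  2  4
 0  0 64  0
 0  0  0  0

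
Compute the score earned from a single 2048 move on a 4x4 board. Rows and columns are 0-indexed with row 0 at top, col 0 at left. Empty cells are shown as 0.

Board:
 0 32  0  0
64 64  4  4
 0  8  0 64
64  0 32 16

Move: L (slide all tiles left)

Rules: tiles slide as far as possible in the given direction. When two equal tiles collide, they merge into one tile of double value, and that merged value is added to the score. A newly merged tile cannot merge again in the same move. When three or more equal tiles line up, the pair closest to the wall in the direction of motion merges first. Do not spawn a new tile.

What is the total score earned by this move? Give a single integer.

Answer: 136

Derivation:
Slide left:
row 0: [0, 32, 0, 0] -> [32, 0, 0, 0]  score +0 (running 0)
row 1: [64, 64, 4, 4] -> [128, 8, 0, 0]  score +136 (running 136)
row 2: [0, 8, 0, 64] -> [8, 64, 0, 0]  score +0 (running 136)
row 3: [64, 0, 32, 16] -> [64, 32, 16, 0]  score +0 (running 136)
Board after move:
 32   0   0   0
128   8   0   0
  8  64   0   0
 64  32  16   0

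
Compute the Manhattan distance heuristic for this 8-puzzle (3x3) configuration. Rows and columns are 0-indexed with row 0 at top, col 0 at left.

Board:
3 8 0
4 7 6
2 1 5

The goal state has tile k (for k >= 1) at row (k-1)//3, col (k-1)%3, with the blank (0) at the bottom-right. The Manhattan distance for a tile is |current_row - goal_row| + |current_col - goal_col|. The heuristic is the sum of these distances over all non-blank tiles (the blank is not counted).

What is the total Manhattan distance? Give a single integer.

Tile 3: at (0,0), goal (0,2), distance |0-0|+|0-2| = 2
Tile 8: at (0,1), goal (2,1), distance |0-2|+|1-1| = 2
Tile 4: at (1,0), goal (1,0), distance |1-1|+|0-0| = 0
Tile 7: at (1,1), goal (2,0), distance |1-2|+|1-0| = 2
Tile 6: at (1,2), goal (1,2), distance |1-1|+|2-2| = 0
Tile 2: at (2,0), goal (0,1), distance |2-0|+|0-1| = 3
Tile 1: at (2,1), goal (0,0), distance |2-0|+|1-0| = 3
Tile 5: at (2,2), goal (1,1), distance |2-1|+|2-1| = 2
Sum: 2 + 2 + 0 + 2 + 0 + 3 + 3 + 2 = 14

Answer: 14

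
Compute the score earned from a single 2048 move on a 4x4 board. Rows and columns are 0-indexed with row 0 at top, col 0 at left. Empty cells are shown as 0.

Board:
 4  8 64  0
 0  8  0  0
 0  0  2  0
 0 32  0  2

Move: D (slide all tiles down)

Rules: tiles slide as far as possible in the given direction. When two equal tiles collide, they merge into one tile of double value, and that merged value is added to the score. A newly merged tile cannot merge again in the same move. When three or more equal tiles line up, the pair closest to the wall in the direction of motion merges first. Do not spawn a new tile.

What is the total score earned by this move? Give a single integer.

Slide down:
col 0: [4, 0, 0, 0] -> [0, 0, 0, 4]  score +0 (running 0)
col 1: [8, 8, 0, 32] -> [0, 0, 16, 32]  score +16 (running 16)
col 2: [64, 0, 2, 0] -> [0, 0, 64, 2]  score +0 (running 16)
col 3: [0, 0, 0, 2] -> [0, 0, 0, 2]  score +0 (running 16)
Board after move:
 0  0  0  0
 0  0  0  0
 0 16 64  0
 4 32  2  2

Answer: 16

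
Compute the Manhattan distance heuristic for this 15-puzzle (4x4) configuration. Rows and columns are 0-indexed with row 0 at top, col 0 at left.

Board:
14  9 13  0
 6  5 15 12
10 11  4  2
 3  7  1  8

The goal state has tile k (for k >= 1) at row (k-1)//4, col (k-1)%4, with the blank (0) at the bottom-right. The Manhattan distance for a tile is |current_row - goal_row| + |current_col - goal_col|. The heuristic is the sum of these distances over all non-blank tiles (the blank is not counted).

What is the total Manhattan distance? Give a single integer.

Answer: 41

Derivation:
Tile 14: (0,0)->(3,1) = 4
Tile 9: (0,1)->(2,0) = 3
Tile 13: (0,2)->(3,0) = 5
Tile 6: (1,0)->(1,1) = 1
Tile 5: (1,1)->(1,0) = 1
Tile 15: (1,2)->(3,2) = 2
Tile 12: (1,3)->(2,3) = 1
Tile 10: (2,0)->(2,1) = 1
Tile 11: (2,1)->(2,2) = 1
Tile 4: (2,2)->(0,3) = 3
Tile 2: (2,3)->(0,1) = 4
Tile 3: (3,0)->(0,2) = 5
Tile 7: (3,1)->(1,2) = 3
Tile 1: (3,2)->(0,0) = 5
Tile 8: (3,3)->(1,3) = 2
Sum: 4 + 3 + 5 + 1 + 1 + 2 + 1 + 1 + 1 + 3 + 4 + 5 + 3 + 5 + 2 = 41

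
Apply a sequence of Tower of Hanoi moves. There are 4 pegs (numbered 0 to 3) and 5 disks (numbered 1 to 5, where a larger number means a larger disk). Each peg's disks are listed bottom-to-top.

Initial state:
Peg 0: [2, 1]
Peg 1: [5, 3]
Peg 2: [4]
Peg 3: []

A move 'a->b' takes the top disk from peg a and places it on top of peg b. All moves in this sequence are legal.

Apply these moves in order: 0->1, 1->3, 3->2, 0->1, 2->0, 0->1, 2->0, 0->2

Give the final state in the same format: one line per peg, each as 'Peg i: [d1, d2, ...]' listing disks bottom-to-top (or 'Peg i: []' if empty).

After move 1 (0->1):
Peg 0: [2]
Peg 1: [5, 3, 1]
Peg 2: [4]
Peg 3: []

After move 2 (1->3):
Peg 0: [2]
Peg 1: [5, 3]
Peg 2: [4]
Peg 3: [1]

After move 3 (3->2):
Peg 0: [2]
Peg 1: [5, 3]
Peg 2: [4, 1]
Peg 3: []

After move 4 (0->1):
Peg 0: []
Peg 1: [5, 3, 2]
Peg 2: [4, 1]
Peg 3: []

After move 5 (2->0):
Peg 0: [1]
Peg 1: [5, 3, 2]
Peg 2: [4]
Peg 3: []

After move 6 (0->1):
Peg 0: []
Peg 1: [5, 3, 2, 1]
Peg 2: [4]
Peg 3: []

After move 7 (2->0):
Peg 0: [4]
Peg 1: [5, 3, 2, 1]
Peg 2: []
Peg 3: []

After move 8 (0->2):
Peg 0: []
Peg 1: [5, 3, 2, 1]
Peg 2: [4]
Peg 3: []

Answer: Peg 0: []
Peg 1: [5, 3, 2, 1]
Peg 2: [4]
Peg 3: []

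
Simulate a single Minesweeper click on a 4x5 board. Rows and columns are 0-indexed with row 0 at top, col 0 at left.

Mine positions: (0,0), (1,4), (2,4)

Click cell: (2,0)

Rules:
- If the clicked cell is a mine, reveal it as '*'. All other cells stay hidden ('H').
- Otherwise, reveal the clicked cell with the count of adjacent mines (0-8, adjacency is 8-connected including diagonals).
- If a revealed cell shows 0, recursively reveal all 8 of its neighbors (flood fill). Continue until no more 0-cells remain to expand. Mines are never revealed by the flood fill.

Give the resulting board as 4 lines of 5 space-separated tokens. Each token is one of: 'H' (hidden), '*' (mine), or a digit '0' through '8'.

H 1 0 1 H
1 1 0 2 H
0 0 0 2 H
0 0 0 1 H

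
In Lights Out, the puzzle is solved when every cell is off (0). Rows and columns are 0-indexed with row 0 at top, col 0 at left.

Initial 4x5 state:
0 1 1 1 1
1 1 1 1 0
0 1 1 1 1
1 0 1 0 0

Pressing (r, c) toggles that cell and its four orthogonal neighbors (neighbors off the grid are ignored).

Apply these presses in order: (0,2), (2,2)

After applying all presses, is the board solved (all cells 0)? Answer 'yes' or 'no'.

After press 1 at (0,2):
0 0 0 0 1
1 1 0 1 0
0 1 1 1 1
1 0 1 0 0

After press 2 at (2,2):
0 0 0 0 1
1 1 1 1 0
0 0 0 0 1
1 0 0 0 0

Lights still on: 7

Answer: no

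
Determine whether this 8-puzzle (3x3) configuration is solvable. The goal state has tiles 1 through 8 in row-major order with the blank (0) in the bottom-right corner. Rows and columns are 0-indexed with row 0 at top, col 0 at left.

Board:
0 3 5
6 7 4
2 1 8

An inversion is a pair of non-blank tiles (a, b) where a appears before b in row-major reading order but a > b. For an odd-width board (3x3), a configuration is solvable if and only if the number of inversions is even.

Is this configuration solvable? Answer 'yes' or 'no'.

Inversions (pairs i<j in row-major order where tile[i] > tile[j] > 0): 14
14 is even, so the puzzle is solvable.

Answer: yes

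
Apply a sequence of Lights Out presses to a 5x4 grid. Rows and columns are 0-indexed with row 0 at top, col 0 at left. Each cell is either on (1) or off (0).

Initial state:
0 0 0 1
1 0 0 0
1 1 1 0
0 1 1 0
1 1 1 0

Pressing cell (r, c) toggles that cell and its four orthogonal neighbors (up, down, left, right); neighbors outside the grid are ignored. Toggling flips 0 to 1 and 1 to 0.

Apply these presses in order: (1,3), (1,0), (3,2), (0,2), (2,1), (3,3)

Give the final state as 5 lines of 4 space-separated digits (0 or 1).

Answer: 1 1 1 1
0 0 0 1
1 0 1 0
0 1 1 0
1 1 0 1

Derivation:
After press 1 at (1,3):
0 0 0 0
1 0 1 1
1 1 1 1
0 1 1 0
1 1 1 0

After press 2 at (1,0):
1 0 0 0
0 1 1 1
0 1 1 1
0 1 1 0
1 1 1 0

After press 3 at (3,2):
1 0 0 0
0 1 1 1
0 1 0 1
0 0 0 1
1 1 0 0

After press 4 at (0,2):
1 1 1 1
0 1 0 1
0 1 0 1
0 0 0 1
1 1 0 0

After press 5 at (2,1):
1 1 1 1
0 0 0 1
1 0 1 1
0 1 0 1
1 1 0 0

After press 6 at (3,3):
1 1 1 1
0 0 0 1
1 0 1 0
0 1 1 0
1 1 0 1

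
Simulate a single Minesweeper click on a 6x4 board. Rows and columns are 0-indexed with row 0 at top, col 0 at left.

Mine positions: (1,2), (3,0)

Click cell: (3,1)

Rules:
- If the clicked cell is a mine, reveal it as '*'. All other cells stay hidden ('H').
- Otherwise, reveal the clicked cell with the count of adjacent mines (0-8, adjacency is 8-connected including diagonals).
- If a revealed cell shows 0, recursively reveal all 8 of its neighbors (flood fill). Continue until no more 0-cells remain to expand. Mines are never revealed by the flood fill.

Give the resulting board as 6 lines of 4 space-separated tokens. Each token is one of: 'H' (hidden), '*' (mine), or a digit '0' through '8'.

H H H H
H H H H
H H H H
H 1 H H
H H H H
H H H H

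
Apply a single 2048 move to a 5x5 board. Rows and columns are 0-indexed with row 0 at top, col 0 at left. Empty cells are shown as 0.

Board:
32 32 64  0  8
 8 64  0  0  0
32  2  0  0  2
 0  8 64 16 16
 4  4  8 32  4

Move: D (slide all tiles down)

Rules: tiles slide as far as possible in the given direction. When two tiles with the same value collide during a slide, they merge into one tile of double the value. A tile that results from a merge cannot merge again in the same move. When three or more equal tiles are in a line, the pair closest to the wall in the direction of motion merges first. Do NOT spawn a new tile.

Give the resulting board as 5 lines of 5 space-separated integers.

Answer:   0  32   0   0   0
 32  64   0   0   8
  8   2   0   0   2
 32   8 128  16  16
  4   4   8  32   4

Derivation:
Slide down:
col 0: [32, 8, 32, 0, 4] -> [0, 32, 8, 32, 4]
col 1: [32, 64, 2, 8, 4] -> [32, 64, 2, 8, 4]
col 2: [64, 0, 0, 64, 8] -> [0, 0, 0, 128, 8]
col 3: [0, 0, 0, 16, 32] -> [0, 0, 0, 16, 32]
col 4: [8, 0, 2, 16, 4] -> [0, 8, 2, 16, 4]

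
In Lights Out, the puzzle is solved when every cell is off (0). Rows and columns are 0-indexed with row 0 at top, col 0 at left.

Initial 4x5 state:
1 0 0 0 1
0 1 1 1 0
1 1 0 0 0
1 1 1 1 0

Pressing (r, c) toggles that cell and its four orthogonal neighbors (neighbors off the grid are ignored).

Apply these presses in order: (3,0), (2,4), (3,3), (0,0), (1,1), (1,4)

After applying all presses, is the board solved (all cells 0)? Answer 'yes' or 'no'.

After press 1 at (3,0):
1 0 0 0 1
0 1 1 1 0
0 1 0 0 0
0 0 1 1 0

After press 2 at (2,4):
1 0 0 0 1
0 1 1 1 1
0 1 0 1 1
0 0 1 1 1

After press 3 at (3,3):
1 0 0 0 1
0 1 1 1 1
0 1 0 0 1
0 0 0 0 0

After press 4 at (0,0):
0 1 0 0 1
1 1 1 1 1
0 1 0 0 1
0 0 0 0 0

After press 5 at (1,1):
0 0 0 0 1
0 0 0 1 1
0 0 0 0 1
0 0 0 0 0

After press 6 at (1,4):
0 0 0 0 0
0 0 0 0 0
0 0 0 0 0
0 0 0 0 0

Lights still on: 0

Answer: yes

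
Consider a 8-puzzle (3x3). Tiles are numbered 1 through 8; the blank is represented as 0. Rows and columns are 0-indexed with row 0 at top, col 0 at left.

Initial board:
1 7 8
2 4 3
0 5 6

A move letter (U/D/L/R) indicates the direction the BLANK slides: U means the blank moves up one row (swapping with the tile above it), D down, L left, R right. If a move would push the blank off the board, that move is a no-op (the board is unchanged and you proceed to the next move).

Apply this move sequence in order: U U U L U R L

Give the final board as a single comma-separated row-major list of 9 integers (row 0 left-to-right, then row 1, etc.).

Answer: 0, 7, 8, 1, 4, 3, 2, 5, 6

Derivation:
After move 1 (U):
1 7 8
0 4 3
2 5 6

After move 2 (U):
0 7 8
1 4 3
2 5 6

After move 3 (U):
0 7 8
1 4 3
2 5 6

After move 4 (L):
0 7 8
1 4 3
2 5 6

After move 5 (U):
0 7 8
1 4 3
2 5 6

After move 6 (R):
7 0 8
1 4 3
2 5 6

After move 7 (L):
0 7 8
1 4 3
2 5 6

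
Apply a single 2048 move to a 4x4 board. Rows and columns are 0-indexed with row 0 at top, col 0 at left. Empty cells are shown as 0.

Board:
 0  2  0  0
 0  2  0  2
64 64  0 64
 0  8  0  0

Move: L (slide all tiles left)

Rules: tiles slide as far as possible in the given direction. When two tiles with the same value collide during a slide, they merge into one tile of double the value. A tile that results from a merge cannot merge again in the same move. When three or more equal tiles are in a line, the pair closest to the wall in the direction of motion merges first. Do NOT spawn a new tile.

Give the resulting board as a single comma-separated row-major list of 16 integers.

Answer: 2, 0, 0, 0, 4, 0, 0, 0, 128, 64, 0, 0, 8, 0, 0, 0

Derivation:
Slide left:
row 0: [0, 2, 0, 0] -> [2, 0, 0, 0]
row 1: [0, 2, 0, 2] -> [4, 0, 0, 0]
row 2: [64, 64, 0, 64] -> [128, 64, 0, 0]
row 3: [0, 8, 0, 0] -> [8, 0, 0, 0]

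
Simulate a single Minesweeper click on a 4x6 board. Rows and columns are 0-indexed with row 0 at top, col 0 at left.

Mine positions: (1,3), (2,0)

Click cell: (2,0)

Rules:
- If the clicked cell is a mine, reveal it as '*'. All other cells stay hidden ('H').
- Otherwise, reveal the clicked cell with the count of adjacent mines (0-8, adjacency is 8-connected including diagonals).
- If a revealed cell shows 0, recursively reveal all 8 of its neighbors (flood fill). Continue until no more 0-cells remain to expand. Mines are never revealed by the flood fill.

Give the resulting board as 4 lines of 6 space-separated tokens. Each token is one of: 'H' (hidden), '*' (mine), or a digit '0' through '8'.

H H H H H H
H H H H H H
* H H H H H
H H H H H H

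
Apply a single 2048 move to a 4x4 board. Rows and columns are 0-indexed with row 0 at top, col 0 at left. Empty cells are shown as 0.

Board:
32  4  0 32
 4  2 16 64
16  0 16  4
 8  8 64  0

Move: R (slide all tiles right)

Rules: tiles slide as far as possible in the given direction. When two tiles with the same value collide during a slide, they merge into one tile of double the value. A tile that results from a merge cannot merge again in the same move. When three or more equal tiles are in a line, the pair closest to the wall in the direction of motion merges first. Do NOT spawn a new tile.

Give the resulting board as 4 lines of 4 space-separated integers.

Slide right:
row 0: [32, 4, 0, 32] -> [0, 32, 4, 32]
row 1: [4, 2, 16, 64] -> [4, 2, 16, 64]
row 2: [16, 0, 16, 4] -> [0, 0, 32, 4]
row 3: [8, 8, 64, 0] -> [0, 0, 16, 64]

Answer:  0 32  4 32
 4  2 16 64
 0  0 32  4
 0  0 16 64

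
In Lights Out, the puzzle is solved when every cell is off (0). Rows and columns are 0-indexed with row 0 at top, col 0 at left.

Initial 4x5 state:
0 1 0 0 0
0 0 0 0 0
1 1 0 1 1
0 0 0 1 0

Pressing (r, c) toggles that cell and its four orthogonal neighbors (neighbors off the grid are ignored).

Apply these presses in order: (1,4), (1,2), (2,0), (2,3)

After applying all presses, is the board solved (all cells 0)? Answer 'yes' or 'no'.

Answer: no

Derivation:
After press 1 at (1,4):
0 1 0 0 1
0 0 0 1 1
1 1 0 1 0
0 0 0 1 0

After press 2 at (1,2):
0 1 1 0 1
0 1 1 0 1
1 1 1 1 0
0 0 0 1 0

After press 3 at (2,0):
0 1 1 0 1
1 1 1 0 1
0 0 1 1 0
1 0 0 1 0

After press 4 at (2,3):
0 1 1 0 1
1 1 1 1 1
0 0 0 0 1
1 0 0 0 0

Lights still on: 10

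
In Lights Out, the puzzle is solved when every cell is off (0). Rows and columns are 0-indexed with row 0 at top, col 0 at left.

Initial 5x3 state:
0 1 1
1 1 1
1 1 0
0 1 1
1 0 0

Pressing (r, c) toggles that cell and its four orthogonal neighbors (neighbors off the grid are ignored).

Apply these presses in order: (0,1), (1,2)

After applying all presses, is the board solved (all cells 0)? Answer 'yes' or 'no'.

After press 1 at (0,1):
1 0 0
1 0 1
1 1 0
0 1 1
1 0 0

After press 2 at (1,2):
1 0 1
1 1 0
1 1 1
0 1 1
1 0 0

Lights still on: 10

Answer: no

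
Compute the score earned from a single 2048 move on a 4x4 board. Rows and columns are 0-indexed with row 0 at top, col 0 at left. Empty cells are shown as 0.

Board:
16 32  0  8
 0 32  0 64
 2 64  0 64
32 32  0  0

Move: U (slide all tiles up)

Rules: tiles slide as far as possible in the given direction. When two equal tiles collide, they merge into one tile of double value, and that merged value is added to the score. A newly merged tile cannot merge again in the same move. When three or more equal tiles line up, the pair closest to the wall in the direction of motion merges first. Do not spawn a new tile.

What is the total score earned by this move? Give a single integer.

Slide up:
col 0: [16, 0, 2, 32] -> [16, 2, 32, 0]  score +0 (running 0)
col 1: [32, 32, 64, 32] -> [64, 64, 32, 0]  score +64 (running 64)
col 2: [0, 0, 0, 0] -> [0, 0, 0, 0]  score +0 (running 64)
col 3: [8, 64, 64, 0] -> [8, 128, 0, 0]  score +128 (running 192)
Board after move:
 16  64   0   8
  2  64   0 128
 32  32   0   0
  0   0   0   0

Answer: 192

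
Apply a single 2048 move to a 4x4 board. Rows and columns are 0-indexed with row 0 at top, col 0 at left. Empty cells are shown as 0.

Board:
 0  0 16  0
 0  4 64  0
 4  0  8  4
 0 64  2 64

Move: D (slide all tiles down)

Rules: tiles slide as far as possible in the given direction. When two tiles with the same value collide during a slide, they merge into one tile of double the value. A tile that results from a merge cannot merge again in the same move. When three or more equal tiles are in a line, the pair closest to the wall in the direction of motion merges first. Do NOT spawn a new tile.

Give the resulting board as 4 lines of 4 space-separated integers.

Slide down:
col 0: [0, 0, 4, 0] -> [0, 0, 0, 4]
col 1: [0, 4, 0, 64] -> [0, 0, 4, 64]
col 2: [16, 64, 8, 2] -> [16, 64, 8, 2]
col 3: [0, 0, 4, 64] -> [0, 0, 4, 64]

Answer:  0  0 16  0
 0  0 64  0
 0  4  8  4
 4 64  2 64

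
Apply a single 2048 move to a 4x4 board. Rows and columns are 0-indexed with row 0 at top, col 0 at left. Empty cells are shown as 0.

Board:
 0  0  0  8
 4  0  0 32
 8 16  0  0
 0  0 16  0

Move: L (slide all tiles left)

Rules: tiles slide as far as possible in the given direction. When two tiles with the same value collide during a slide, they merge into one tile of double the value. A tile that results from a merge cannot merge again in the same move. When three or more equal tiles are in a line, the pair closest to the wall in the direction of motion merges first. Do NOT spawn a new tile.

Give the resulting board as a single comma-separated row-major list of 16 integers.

Slide left:
row 0: [0, 0, 0, 8] -> [8, 0, 0, 0]
row 1: [4, 0, 0, 32] -> [4, 32, 0, 0]
row 2: [8, 16, 0, 0] -> [8, 16, 0, 0]
row 3: [0, 0, 16, 0] -> [16, 0, 0, 0]

Answer: 8, 0, 0, 0, 4, 32, 0, 0, 8, 16, 0, 0, 16, 0, 0, 0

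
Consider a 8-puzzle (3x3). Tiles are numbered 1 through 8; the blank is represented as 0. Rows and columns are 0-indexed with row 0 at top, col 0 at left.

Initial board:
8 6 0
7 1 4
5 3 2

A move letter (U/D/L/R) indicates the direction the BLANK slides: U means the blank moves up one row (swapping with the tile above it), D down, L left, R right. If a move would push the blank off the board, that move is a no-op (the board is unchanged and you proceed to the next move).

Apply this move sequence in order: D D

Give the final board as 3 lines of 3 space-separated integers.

After move 1 (D):
8 6 4
7 1 0
5 3 2

After move 2 (D):
8 6 4
7 1 2
5 3 0

Answer: 8 6 4
7 1 2
5 3 0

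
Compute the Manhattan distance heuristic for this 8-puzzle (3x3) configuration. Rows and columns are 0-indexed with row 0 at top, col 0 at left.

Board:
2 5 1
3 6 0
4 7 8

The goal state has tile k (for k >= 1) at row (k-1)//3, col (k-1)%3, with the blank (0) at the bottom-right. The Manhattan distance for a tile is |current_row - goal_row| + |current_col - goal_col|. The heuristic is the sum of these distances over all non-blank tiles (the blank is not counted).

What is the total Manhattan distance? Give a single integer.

Tile 2: at (0,0), goal (0,1), distance |0-0|+|0-1| = 1
Tile 5: at (0,1), goal (1,1), distance |0-1|+|1-1| = 1
Tile 1: at (0,2), goal (0,0), distance |0-0|+|2-0| = 2
Tile 3: at (1,0), goal (0,2), distance |1-0|+|0-2| = 3
Tile 6: at (1,1), goal (1,2), distance |1-1|+|1-2| = 1
Tile 4: at (2,0), goal (1,0), distance |2-1|+|0-0| = 1
Tile 7: at (2,1), goal (2,0), distance |2-2|+|1-0| = 1
Tile 8: at (2,2), goal (2,1), distance |2-2|+|2-1| = 1
Sum: 1 + 1 + 2 + 3 + 1 + 1 + 1 + 1 = 11

Answer: 11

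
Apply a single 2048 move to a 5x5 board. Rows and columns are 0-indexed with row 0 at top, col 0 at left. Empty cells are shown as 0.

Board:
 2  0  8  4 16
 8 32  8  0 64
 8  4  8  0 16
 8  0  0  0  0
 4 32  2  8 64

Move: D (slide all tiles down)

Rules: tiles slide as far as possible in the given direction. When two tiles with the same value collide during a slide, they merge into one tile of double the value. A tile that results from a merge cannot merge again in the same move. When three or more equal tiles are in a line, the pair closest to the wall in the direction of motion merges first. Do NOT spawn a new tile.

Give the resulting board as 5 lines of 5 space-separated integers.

Slide down:
col 0: [2, 8, 8, 8, 4] -> [0, 2, 8, 16, 4]
col 1: [0, 32, 4, 0, 32] -> [0, 0, 32, 4, 32]
col 2: [8, 8, 8, 0, 2] -> [0, 0, 8, 16, 2]
col 3: [4, 0, 0, 0, 8] -> [0, 0, 0, 4, 8]
col 4: [16, 64, 16, 0, 64] -> [0, 16, 64, 16, 64]

Answer:  0  0  0  0  0
 2  0  0  0 16
 8 32  8  0 64
16  4 16  4 16
 4 32  2  8 64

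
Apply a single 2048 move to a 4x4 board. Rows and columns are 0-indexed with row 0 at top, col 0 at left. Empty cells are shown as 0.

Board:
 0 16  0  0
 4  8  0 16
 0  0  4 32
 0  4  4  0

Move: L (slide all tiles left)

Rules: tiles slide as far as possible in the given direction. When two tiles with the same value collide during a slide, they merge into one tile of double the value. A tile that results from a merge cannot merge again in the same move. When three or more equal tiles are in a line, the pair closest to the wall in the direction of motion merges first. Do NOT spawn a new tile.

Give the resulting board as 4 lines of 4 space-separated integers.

Slide left:
row 0: [0, 16, 0, 0] -> [16, 0, 0, 0]
row 1: [4, 8, 0, 16] -> [4, 8, 16, 0]
row 2: [0, 0, 4, 32] -> [4, 32, 0, 0]
row 3: [0, 4, 4, 0] -> [8, 0, 0, 0]

Answer: 16  0  0  0
 4  8 16  0
 4 32  0  0
 8  0  0  0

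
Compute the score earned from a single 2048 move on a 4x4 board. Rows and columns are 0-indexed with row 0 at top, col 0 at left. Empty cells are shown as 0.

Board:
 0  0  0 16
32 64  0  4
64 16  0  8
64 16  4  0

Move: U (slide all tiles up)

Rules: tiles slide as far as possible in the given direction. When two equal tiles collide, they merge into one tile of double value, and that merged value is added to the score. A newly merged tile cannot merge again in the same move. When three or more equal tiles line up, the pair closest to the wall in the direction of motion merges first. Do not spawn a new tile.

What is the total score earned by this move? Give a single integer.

Answer: 160

Derivation:
Slide up:
col 0: [0, 32, 64, 64] -> [32, 128, 0, 0]  score +128 (running 128)
col 1: [0, 64, 16, 16] -> [64, 32, 0, 0]  score +32 (running 160)
col 2: [0, 0, 0, 4] -> [4, 0, 0, 0]  score +0 (running 160)
col 3: [16, 4, 8, 0] -> [16, 4, 8, 0]  score +0 (running 160)
Board after move:
 32  64   4  16
128  32   0   4
  0   0   0   8
  0   0   0   0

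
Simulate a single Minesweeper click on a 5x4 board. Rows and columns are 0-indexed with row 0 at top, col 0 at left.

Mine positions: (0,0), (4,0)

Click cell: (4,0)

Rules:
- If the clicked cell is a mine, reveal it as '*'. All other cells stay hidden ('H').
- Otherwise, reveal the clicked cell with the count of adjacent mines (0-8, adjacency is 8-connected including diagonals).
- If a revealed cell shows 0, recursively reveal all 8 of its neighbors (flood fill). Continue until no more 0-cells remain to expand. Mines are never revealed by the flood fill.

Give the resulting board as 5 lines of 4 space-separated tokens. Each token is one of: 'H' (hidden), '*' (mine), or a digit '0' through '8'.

H H H H
H H H H
H H H H
H H H H
* H H H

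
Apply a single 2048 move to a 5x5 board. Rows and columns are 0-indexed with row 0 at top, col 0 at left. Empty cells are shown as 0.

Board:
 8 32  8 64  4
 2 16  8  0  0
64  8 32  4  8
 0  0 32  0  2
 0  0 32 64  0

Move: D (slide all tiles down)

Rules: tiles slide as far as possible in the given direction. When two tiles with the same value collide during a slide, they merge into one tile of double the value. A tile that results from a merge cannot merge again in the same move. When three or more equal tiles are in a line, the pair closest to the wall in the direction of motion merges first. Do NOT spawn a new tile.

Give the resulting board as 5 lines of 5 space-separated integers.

Slide down:
col 0: [8, 2, 64, 0, 0] -> [0, 0, 8, 2, 64]
col 1: [32, 16, 8, 0, 0] -> [0, 0, 32, 16, 8]
col 2: [8, 8, 32, 32, 32] -> [0, 0, 16, 32, 64]
col 3: [64, 0, 4, 0, 64] -> [0, 0, 64, 4, 64]
col 4: [4, 0, 8, 2, 0] -> [0, 0, 4, 8, 2]

Answer:  0  0  0  0  0
 0  0  0  0  0
 8 32 16 64  4
 2 16 32  4  8
64  8 64 64  2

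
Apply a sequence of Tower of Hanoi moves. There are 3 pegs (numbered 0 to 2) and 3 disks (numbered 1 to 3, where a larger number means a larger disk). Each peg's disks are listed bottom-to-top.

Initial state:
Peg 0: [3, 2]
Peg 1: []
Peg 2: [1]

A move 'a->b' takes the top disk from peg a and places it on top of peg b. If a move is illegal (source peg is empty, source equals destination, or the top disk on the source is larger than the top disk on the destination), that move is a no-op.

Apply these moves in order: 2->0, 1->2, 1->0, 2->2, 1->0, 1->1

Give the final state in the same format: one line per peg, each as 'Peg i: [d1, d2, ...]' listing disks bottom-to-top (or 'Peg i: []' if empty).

After move 1 (2->0):
Peg 0: [3, 2, 1]
Peg 1: []
Peg 2: []

After move 2 (1->2):
Peg 0: [3, 2, 1]
Peg 1: []
Peg 2: []

After move 3 (1->0):
Peg 0: [3, 2, 1]
Peg 1: []
Peg 2: []

After move 4 (2->2):
Peg 0: [3, 2, 1]
Peg 1: []
Peg 2: []

After move 5 (1->0):
Peg 0: [3, 2, 1]
Peg 1: []
Peg 2: []

After move 6 (1->1):
Peg 0: [3, 2, 1]
Peg 1: []
Peg 2: []

Answer: Peg 0: [3, 2, 1]
Peg 1: []
Peg 2: []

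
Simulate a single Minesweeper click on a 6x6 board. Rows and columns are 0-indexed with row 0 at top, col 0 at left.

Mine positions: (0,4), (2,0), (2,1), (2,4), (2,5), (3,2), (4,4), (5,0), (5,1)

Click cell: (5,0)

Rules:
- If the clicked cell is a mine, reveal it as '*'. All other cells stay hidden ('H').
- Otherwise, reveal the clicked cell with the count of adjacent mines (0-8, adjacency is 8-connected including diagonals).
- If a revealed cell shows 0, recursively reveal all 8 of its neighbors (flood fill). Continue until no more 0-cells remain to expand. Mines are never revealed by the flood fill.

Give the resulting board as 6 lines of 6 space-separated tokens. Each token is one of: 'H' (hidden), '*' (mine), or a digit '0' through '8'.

H H H H H H
H H H H H H
H H H H H H
H H H H H H
H H H H H H
* H H H H H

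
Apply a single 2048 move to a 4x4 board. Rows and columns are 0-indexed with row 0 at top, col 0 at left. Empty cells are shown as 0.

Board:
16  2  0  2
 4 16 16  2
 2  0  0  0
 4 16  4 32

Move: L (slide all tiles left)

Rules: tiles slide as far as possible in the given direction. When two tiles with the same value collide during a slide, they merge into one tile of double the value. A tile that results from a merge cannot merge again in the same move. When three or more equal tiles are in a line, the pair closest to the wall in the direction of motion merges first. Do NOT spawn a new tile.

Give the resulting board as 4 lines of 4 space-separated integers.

Slide left:
row 0: [16, 2, 0, 2] -> [16, 4, 0, 0]
row 1: [4, 16, 16, 2] -> [4, 32, 2, 0]
row 2: [2, 0, 0, 0] -> [2, 0, 0, 0]
row 3: [4, 16, 4, 32] -> [4, 16, 4, 32]

Answer: 16  4  0  0
 4 32  2  0
 2  0  0  0
 4 16  4 32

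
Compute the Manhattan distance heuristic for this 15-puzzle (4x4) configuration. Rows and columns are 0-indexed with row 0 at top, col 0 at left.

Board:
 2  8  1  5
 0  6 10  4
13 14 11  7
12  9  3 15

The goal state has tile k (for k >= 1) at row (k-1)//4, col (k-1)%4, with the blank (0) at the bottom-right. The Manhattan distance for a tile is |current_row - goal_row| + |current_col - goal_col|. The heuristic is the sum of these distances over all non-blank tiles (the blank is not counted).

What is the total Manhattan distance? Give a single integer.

Tile 2: at (0,0), goal (0,1), distance |0-0|+|0-1| = 1
Tile 8: at (0,1), goal (1,3), distance |0-1|+|1-3| = 3
Tile 1: at (0,2), goal (0,0), distance |0-0|+|2-0| = 2
Tile 5: at (0,3), goal (1,0), distance |0-1|+|3-0| = 4
Tile 6: at (1,1), goal (1,1), distance |1-1|+|1-1| = 0
Tile 10: at (1,2), goal (2,1), distance |1-2|+|2-1| = 2
Tile 4: at (1,3), goal (0,3), distance |1-0|+|3-3| = 1
Tile 13: at (2,0), goal (3,0), distance |2-3|+|0-0| = 1
Tile 14: at (2,1), goal (3,1), distance |2-3|+|1-1| = 1
Tile 11: at (2,2), goal (2,2), distance |2-2|+|2-2| = 0
Tile 7: at (2,3), goal (1,2), distance |2-1|+|3-2| = 2
Tile 12: at (3,0), goal (2,3), distance |3-2|+|0-3| = 4
Tile 9: at (3,1), goal (2,0), distance |3-2|+|1-0| = 2
Tile 3: at (3,2), goal (0,2), distance |3-0|+|2-2| = 3
Tile 15: at (3,3), goal (3,2), distance |3-3|+|3-2| = 1
Sum: 1 + 3 + 2 + 4 + 0 + 2 + 1 + 1 + 1 + 0 + 2 + 4 + 2 + 3 + 1 = 27

Answer: 27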